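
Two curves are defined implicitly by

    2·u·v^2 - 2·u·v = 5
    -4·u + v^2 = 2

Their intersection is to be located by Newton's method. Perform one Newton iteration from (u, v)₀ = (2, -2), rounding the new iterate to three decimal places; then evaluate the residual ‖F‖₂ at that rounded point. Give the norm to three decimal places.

At (2, -2): F = (19.000, -6.000).
Jacobian J = [[2·v^2 - 2·v, 4·u·v - 2·u], [-4, 2·v]].
At the point, J = [[12.000, -20.000], [-4.000, -4.000]] (det J = -128.000).
Solving J·Δ = −F gives Δ = (-1.531, 0.031).
Then the next iterate is (u, v)₁ = (0.469, -1.969).
Re-evaluating at (0.469, -1.969): F = (0.48351, 0.00096), so ‖F‖₂ = 0.484.

0.484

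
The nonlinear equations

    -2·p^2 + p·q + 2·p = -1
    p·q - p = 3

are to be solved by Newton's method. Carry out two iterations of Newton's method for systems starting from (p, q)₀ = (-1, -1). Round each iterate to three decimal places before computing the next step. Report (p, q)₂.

(-0.851, -2.524)

At (-1, -1): F = (-2.000, -1.000).
Jacobian J = [[-4·p + q + 2, p], [q - 1, p]].
At the point, J = [[5.000, -1.000], [-2.000, -1.000]] (det J = -7.000).
Solving J·Δ = −F gives Δ = (0.143, -1.286).
Then the next iterate is (p, q)₁ = (-0.857, -2.286).
Round to (-0.857, -2.286) and repeat: F = (-0.22380, -0.18390), J = [[3.142, -0.857], [-3.286, -0.857]].
Δ = (0.006, -0.238), so (p, q)₂ = (-0.851, -2.524).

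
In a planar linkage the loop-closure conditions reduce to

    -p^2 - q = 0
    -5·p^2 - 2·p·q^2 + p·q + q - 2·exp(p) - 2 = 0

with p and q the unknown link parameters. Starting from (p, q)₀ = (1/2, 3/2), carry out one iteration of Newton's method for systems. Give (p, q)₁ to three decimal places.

At (1/2, 3/2): F = (-1.750, -6.54744).
Jacobian J = [[-2·p, -1], [-10·p - 2·q^2 + q - 2·exp(p), -4·p·q + p + 1]].
At the point, J = [[-1.000, -1.000], [-11.29744, -1.500]] (det J = -9.79744).
Solving J·Δ = −F gives Δ = (-0.400, -1.350).
Then the next iterate is (p, q)₁ = (0.100, 0.150).

(0.100, 0.150)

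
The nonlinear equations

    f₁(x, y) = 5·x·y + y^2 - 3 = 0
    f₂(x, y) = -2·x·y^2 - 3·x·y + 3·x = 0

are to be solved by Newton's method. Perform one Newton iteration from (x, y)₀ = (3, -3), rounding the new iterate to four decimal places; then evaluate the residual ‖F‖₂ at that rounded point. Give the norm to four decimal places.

At (3, -3): F = (-39.0000, -18.0000).
Jacobian J = [[5·y, 5·x + 2·y], [-2·y^2 - 3·y + 3, -4·x·y - 3·x]].
At the point, J = [[-15.0000, 9.0000], [-6.0000, 27.0000]] (det J = -351.0000).
Solving J·Δ = −F gives Δ = (-2.5385, 0.1026).
Then the next iterate is (x, y)₁ = (0.4615, -2.8974).
Re-evaluating at (0.4615, -2.8974): F = (-1.290824, -2.352567), so ‖F‖₂ = 2.6834.

2.6834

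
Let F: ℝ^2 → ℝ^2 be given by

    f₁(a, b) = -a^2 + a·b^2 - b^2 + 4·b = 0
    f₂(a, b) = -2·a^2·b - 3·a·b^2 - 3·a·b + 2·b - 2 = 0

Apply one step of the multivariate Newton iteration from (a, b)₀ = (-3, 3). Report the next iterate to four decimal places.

(-2.4454, 1.7660)

At (-3, 3): F = (-33.0000, 58.0000).
Jacobian J = [[-2·a + b^2, 2·a·b - 2·b + 4], [-4·a·b - 3·b^2 - 3·b, -2·a^2 - 6·a·b - 3·a + 2]].
At the point, J = [[15.0000, -20.0000], [0.0000, 47.0000]] (det J = 705.0000).
Solving J·Δ = −F gives Δ = (0.5546, -1.2340).
Then the next iterate is (a, b)₁ = (-2.4454, 1.7660).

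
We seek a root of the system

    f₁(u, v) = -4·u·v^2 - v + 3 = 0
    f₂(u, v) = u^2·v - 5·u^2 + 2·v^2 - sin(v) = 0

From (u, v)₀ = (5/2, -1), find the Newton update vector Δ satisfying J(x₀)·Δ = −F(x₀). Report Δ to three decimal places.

(-1.151, 0.073)

At (5/2, -1): F = (-6.000, -34.65853).
Jacobian J = [[-4·v^2, -8·u·v - 1], [2·u·v - 10·u, u^2 + 4·v - cos(v)]].
At the point, J = [[-4.000, 19.000], [-30.000, 1.70970]] (det J = 563.16121).
Solving J·Δ = −F gives Δ = (-1.151, 0.073).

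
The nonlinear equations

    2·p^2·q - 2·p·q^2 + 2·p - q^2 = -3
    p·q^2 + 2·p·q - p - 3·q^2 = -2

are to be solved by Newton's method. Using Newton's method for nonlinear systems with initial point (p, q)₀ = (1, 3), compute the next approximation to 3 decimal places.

At (1, 3): F = (-16.000, -11.000).
Jacobian J = [[4·p·q - 2·q^2 + 2, 2·p^2 - 4·p·q - 2·q], [q^2 + 2·q - 1, 2·p·q + 2·p - 6·q]].
At the point, J = [[-4.000, -16.000], [14.000, -10.000]] (det J = 264.000).
Solving J·Δ = −F gives Δ = (0.061, -1.015).
Then the next iterate is (p, q)₁ = (1.061, 1.985).

(1.061, 1.985)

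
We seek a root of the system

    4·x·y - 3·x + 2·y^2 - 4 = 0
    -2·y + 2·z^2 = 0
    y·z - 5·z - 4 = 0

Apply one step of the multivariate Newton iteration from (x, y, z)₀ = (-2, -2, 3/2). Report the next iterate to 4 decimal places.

At (-2, -2, 3/2): F = (26.0000, 8.5000, -14.5000).
Jacobian J = [[4·y - 3, 4·x + 4·y, 0], [0, -2, 4·z], [0, z, y - 5]].
At the point, J = [[-11.0000, -16.0000, 0.0000], [0.0000, -2.0000, 6.0000], [0.0000, 1.5000, -7.0000]] (det J = -55.0000).
Solving J·Δ = −F gives Δ = (10.3636, -5.5000, -3.2500).
Then the next iterate is (x, y, z)₁ = (8.3636, -7.5000, -1.7500).

(8.3636, -7.5000, -1.7500)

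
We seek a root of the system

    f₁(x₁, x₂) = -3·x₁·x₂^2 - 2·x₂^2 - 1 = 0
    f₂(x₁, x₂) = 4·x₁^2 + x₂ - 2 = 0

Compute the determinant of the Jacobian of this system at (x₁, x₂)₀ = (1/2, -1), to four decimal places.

J = [[-3·x₂^2, -6·x₁·x₂ - 4·x₂], [8·x₁, 1]].
At the point, J = [[-3.0000, 7.0000], [4.0000, 1.0000]].
det J = -31.0000.

-31.0000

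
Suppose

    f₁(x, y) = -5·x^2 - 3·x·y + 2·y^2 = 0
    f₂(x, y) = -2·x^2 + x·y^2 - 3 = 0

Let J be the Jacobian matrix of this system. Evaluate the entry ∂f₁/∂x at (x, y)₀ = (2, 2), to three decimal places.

-26.000

∂f₁/∂x = -10·x - 3·y.
At (2, 2) this is -26.000.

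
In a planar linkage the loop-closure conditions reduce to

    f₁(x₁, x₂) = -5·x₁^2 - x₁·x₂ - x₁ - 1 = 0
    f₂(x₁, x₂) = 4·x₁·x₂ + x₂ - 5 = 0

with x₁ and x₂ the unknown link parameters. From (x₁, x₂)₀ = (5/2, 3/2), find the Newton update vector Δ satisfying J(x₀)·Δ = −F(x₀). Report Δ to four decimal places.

(-1.3730, -0.2965)

At (5/2, 3/2): F = (-38.5000, 11.5000).
Jacobian J = [[-10·x₁ - x₂ - 1, -x₁], [4·x₂, 4·x₁ + 1]].
At the point, J = [[-27.5000, -2.5000], [6.0000, 11.0000]] (det J = -287.5000).
Solving J·Δ = −F gives Δ = (-1.3730, -0.2965).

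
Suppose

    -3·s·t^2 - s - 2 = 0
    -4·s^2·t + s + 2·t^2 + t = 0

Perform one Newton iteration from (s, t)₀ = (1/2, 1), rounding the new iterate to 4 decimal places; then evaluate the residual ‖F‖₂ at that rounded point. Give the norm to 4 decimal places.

2.1871

At (1/2, 1): F = (-4.0000, 2.5000).
Jacobian J = [[-3·t^2 - 1, -6·s·t], [-8·s·t + 1, -4·s^2 + 4·t + 1]].
At the point, J = [[-4.0000, -3.0000], [-3.0000, 4.0000]] (det J = -25.0000).
Solving J·Δ = −F gives Δ = (-0.3400, -0.8800).
Then the next iterate is (s, t)₁ = (0.1600, 0.1200).
Re-evaluating at (0.1600, 0.1200): F = (-2.166912, 0.296512), so ‖F‖₂ = 2.1871.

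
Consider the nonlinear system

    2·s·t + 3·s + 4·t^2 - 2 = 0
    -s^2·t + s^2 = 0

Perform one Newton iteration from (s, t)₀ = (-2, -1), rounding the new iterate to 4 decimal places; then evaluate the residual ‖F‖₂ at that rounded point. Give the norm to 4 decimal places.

At (-2, -1): F = (0.0000, 8.0000).
Jacobian J = [[2·t + 3, 2·s + 8·t], [-2·s·t + 2·s, -s^2]].
At the point, J = [[1.0000, -12.0000], [-8.0000, -4.0000]] (det J = -100.0000).
Solving J·Δ = −F gives Δ = (0.9600, 0.0800).
Then the next iterate is (s, t)₁ = (-1.0400, -0.9200).
Re-evaluating at (-1.0400, -0.9200): F = (0.1792, 2.076672), so ‖F‖₂ = 2.0844.

2.0844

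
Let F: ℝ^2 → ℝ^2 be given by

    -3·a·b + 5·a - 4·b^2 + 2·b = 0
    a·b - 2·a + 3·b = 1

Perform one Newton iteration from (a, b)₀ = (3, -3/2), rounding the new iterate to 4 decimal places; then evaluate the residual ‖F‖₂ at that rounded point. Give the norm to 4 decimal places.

4.0769

At (3, -3/2): F = (16.5000, -16.0000).
Jacobian J = [[-3·b + 5, -3·a - 8·b + 2], [b - 2, a + 3]].
At the point, J = [[9.5000, 5.0000], [-3.5000, 6.0000]] (det J = 74.5000).
Solving J·Δ = −F gives Δ = (-2.4027, 1.2651).
Then the next iterate is (a, b)₁ = (0.5973, -0.2349).
Re-evaluating at (0.5973, -0.2349): F = (2.716905, -3.039606), so ‖F‖₂ = 4.0769.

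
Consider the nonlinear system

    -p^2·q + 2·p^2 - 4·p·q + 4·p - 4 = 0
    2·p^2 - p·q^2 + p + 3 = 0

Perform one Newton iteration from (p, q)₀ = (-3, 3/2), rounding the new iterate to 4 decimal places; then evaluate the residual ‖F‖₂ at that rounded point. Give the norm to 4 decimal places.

At (-3, 3/2): F = (6.5000, 24.7500).
Jacobian J = [[-2·p·q + 4·p - 4·q + 4, -p^2 - 4·p], [4·p - q^2 + 1, -2·p·q]].
At the point, J = [[-5.0000, 3.0000], [-13.2500, 9.0000]] (det J = -5.2500).
Solving J·Δ = −F gives Δ = (-3.0000, -7.1667).
Then the next iterate is (p, q)₁ = (-6.0000, -5.6667).
Re-evaluating at (-6.0000, -5.6667): F = (112.0004, 261.668933), so ‖F‖₂ = 284.6308.

284.6308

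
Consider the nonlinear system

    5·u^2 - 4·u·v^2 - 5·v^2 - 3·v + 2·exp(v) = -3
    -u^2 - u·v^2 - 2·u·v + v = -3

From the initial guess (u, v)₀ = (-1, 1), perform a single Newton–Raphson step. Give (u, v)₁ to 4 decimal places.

At (-1, 1): F = (9.436564, 6.0000).
Jacobian J = [[10·u - 4·v^2, -8·u·v - 10·v + 2·exp(v) - 3], [-2·u - v^2 - 2·v, -2·u·v - 2·u + 1]].
At the point, J = [[-14.0000, 0.436564], [-1.0000, 5.0000]] (det J = -69.563436).
Solving J·Δ = −F gives Δ = (0.6406, -1.0719).
Then the next iterate is (u, v)₁ = (-0.3594, -0.0719).

(-0.3594, -0.0719)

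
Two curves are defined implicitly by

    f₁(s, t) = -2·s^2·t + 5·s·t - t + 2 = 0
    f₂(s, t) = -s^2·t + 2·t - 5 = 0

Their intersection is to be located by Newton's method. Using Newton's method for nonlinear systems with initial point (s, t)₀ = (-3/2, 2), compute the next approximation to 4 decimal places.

(-0.5966, 1.6828)

At (-3/2, 2): F = (-24.0000, -5.5000).
Jacobian J = [[-4·s·t + 5·t, -2·s^2 + 5·s - 1], [-2·s·t, -s^2 + 2]].
At the point, J = [[22.0000, -13.0000], [6.0000, -0.2500]] (det J = 72.5000).
Solving J·Δ = −F gives Δ = (0.9034, -0.3172).
Then the next iterate is (s, t)₁ = (-0.5966, 1.6828).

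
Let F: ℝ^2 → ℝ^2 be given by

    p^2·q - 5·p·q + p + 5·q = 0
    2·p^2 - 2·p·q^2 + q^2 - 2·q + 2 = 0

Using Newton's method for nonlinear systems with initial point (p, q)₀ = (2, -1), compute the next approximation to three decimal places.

At (2, -1): F = (3.000, 9.000).
Jacobian J = [[2·p·q - 5·q + 1, p^2 - 5·p + 5], [4·p - 2·q^2, -4·p·q + 2·q - 2]].
At the point, J = [[2.000, -1.000], [6.000, 4.000]] (det J = 14.000).
Solving J·Δ = −F gives Δ = (-1.500, 0.000).
Then the next iterate is (p, q)₁ = (0.500, -1.000).

(0.500, -1.000)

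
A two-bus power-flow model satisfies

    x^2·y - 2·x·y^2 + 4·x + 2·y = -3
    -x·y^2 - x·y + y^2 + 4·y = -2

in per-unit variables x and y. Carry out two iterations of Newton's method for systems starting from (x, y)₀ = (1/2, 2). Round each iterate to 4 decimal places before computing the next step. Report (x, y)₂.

(2.0940, 2.4971)

At (1/2, 2): F = (5.5000, 11.0000).
Jacobian J = [[2·x·y - 2·y^2 + 4, x^2 - 4·x·y + 2], [-y^2 - y, -2·x·y - x + 2·y + 4]].
At the point, J = [[-2.0000, -1.7500], [-6.0000, 5.5000]] (det J = -21.5000).
Solving J·Δ = −F gives Δ = (2.3023, 0.5116).
Then the next iterate is (x, y)₁ = (2.8023, 2.5116).
Round to (2.8023, 2.5116) and repeat: F = (3.601136, -6.361008), J = [[5.460244, -18.300141], [-8.819735, -7.855613]].
Δ = (-0.7083, -0.0145), so (x, y)₂ = (2.0940, 2.4971).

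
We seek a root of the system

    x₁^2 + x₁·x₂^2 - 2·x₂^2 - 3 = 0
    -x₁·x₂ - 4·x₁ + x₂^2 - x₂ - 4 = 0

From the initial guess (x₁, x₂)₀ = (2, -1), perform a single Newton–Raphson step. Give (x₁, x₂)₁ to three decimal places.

(1.800, -2.480)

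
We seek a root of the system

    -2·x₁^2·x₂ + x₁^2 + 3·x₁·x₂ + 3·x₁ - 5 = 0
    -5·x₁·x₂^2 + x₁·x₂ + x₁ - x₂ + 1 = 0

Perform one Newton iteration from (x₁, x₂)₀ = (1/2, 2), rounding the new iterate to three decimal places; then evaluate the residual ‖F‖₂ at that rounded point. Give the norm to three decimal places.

1.714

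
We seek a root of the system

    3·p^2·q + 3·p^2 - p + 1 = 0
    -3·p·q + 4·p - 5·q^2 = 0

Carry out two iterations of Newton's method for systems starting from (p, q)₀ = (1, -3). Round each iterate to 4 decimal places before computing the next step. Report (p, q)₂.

(0.7770, -1.2028)

At (1, -3): F = (-6.0000, -32.0000).
Jacobian J = [[6·p·q + 6·p - 1, 3·p^2], [-3·q + 4, -3·p - 10·q]].
At the point, J = [[-13.0000, 3.0000], [13.0000, 27.0000]] (det J = -390.0000).
Solving J·Δ = −F gives Δ = (-0.1692, 1.2667).
Then the next iterate is (p, q)₁ = (0.8308, -1.7333).
Round to (0.8308, -1.7333) and repeat: F = (-1.349234, -7.378368), J = [[-4.655354, 2.070686], [9.1999, 14.8406]].
Δ = (-0.0538, 0.5305), so (p, q)₂ = (0.7770, -1.2028).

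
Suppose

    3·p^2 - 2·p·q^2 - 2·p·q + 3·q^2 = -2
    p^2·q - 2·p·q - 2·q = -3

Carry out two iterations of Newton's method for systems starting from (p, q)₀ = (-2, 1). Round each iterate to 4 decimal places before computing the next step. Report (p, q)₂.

(1.6538, 2.3077)

At (-2, 1): F = (25.0000, 9.0000).
Jacobian J = [[6·p - 2·q^2 - 2·q, -4·p·q - 2·p + 6·q], [2·p·q - 2·q, p^2 - 2·p - 2]].
At the point, J = [[-16.0000, 18.0000], [-6.0000, 6.0000]] (det J = 12.0000).
Solving J·Δ = −F gives Δ = (1.0000, -0.5000).
Then the next iterate is (p, q)₁ = (-1.0000, 0.5000).
Round to (-1.0000, 0.5000) and repeat: F = (7.2500, 3.5000), J = [[-7.5000, 7.0000], [-2.0000, 1.0000]].
Δ = (2.6538, 1.8077), so (p, q)₂ = (1.6538, 2.3077).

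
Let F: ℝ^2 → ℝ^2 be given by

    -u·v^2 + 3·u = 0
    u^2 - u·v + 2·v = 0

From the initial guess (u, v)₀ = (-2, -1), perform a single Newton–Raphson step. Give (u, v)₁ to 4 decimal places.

At (-2, -1): F = (-4.0000, 0.0000).
Jacobian J = [[-v^2 + 3, -2·u·v], [2·u - v, -u + 2]].
At the point, J = [[2.0000, -4.0000], [-3.0000, 4.0000]] (det J = -4.0000).
Solving J·Δ = −F gives Δ = (-4.0000, -3.0000).
Then the next iterate is (u, v)₁ = (-6.0000, -4.0000).

(-6.0000, -4.0000)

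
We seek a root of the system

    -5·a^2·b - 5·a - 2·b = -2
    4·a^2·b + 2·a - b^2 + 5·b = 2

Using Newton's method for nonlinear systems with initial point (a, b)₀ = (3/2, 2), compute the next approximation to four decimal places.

(3.5455, -5.8182)

At (3/2, 2): F = (-32.0000, 25.0000).
Jacobian J = [[-10·a·b - 5, -5·a^2 - 2], [8·a·b + 2, 4·a^2 - 2·b + 5]].
At the point, J = [[-35.0000, -13.2500], [26.0000, 10.0000]] (det J = -5.5000).
Solving J·Δ = −F gives Δ = (2.0455, -7.8182).
Then the next iterate is (a, b)₁ = (3.5455, -5.8182).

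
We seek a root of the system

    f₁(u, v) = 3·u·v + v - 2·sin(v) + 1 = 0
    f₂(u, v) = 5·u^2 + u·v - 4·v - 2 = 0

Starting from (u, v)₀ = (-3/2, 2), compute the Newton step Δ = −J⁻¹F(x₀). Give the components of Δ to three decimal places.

At (-3/2, 2): F = (-7.81859, -1.750).
Jacobian J = [[3·v, 3·u - 2·cos(v) + 1], [10·u + v, u - 4]].
At the point, J = [[6.000, -2.66771], [-13.000, -5.500]] (det J = -67.68018).
Solving J·Δ = −F gives Δ = (0.566, -1.657).

(0.566, -1.657)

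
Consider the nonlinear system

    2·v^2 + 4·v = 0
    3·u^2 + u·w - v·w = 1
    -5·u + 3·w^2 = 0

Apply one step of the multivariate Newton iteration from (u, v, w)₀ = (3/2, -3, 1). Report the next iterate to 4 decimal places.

(0.5636, -2.2500, 0.9697)

At (3/2, -3, 1): F = (6.0000, 10.2500, -4.5000).
Jacobian J = [[0, 4·v + 4, 0], [6·u + w, -w, u - v], [-5, 0, 6·w]].
At the point, J = [[0.0000, -8.0000, 0.0000], [10.0000, -1.0000, 4.5000], [-5.0000, 0.0000, 6.0000]] (det J = 660.0000).
Solving J·Δ = −F gives Δ = (-0.9364, 0.7500, -0.0303).
Then the next iterate is (u, v, w)₁ = (0.5636, -2.2500, 0.9697).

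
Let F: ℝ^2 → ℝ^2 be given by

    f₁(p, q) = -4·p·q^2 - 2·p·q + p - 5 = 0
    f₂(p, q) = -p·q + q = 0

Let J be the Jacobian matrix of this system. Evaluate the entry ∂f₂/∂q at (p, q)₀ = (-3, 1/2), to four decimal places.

4.0000

∂f₂/∂q = -p + 1.
At (-3, 1/2) this is 4.0000.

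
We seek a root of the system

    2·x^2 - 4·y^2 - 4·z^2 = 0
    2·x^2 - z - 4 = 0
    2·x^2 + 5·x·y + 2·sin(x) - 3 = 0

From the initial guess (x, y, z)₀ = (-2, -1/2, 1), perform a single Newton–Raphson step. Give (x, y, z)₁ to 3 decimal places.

At (-2, -1/2, 1): F = (3.000, 3.000, 8.18141).
Jacobian J = [[4·x, -8·y, -8·z], [4·x, 0, -1], [4·x + 5·y + 2·cos(x), 5·x, 0]].
At the point, J = [[-8.000, 4.000, -8.000], [-8.000, 0.000, -1.000], [-11.33229, -10.000, 0.000]] (det J = -514.67083).
Solving J·Δ = −F gives Δ = (0.344, 0.428, 0.244).
Then the next iterate is (x, y, z)₁ = (-1.656, -0.072, 1.244).

(-1.656, -0.072, 1.244)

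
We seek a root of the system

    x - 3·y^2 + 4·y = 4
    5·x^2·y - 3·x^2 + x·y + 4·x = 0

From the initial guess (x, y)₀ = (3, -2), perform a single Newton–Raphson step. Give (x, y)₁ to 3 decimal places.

(2.392, -0.650)

At (3, -2): F = (-21.000, -111.000).
Jacobian J = [[1, -6·y + 4], [10·x·y - 6·x + y + 4, 5·x^2 + x]].
At the point, J = [[1.000, 16.000], [-76.000, 48.000]] (det J = 1264.000).
Solving J·Δ = −F gives Δ = (-0.608, 1.350).
Then the next iterate is (x, y)₁ = (2.392, -0.650).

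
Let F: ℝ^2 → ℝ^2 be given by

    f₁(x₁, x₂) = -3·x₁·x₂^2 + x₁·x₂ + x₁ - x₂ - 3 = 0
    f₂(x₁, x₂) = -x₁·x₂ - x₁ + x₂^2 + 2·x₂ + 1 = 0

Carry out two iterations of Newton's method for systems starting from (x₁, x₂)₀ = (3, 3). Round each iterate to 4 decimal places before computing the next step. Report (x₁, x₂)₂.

(1.9817, 1.0607)

At (3, 3): F = (-75.0000, 4.0000).
Jacobian J = [[-3·x₂^2 + x₂ + 1, -6·x₁·x₂ + x₁ - 1], [-x₂ - 1, -x₁ + 2·x₂ + 2]].
At the point, J = [[-23.0000, -52.0000], [-4.0000, 5.0000]] (det J = -323.0000).
Solving J·Δ = −F gives Δ = (-0.5170, -1.2136).
Then the next iterate is (x₁, x₂)₁ = (2.4830, 1.7864).
Round to (2.4830, 1.7864) and repeat: F = (-21.639204, 0.845394), J = [[-6.787275, -25.130787], [-2.7864, 3.0898]].
Δ = (-0.5013, -0.7257), so (x₁, x₂)₂ = (1.9817, 1.0607).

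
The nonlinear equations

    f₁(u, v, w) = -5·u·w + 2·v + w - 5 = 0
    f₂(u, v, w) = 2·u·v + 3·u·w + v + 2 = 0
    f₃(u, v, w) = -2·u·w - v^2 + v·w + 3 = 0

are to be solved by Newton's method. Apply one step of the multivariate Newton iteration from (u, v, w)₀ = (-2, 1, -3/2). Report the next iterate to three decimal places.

(0.315, 1.548, -1.405)

At (-2, 1, -3/2): F = (-19.500, 8.000, -5.500).
Jacobian J = [[-5·w, 2, -5·u + 1], [2·v + 3·w, 2·u + 1, 3·u], [-2·w, -2·v + w, -2·u + v]].
At the point, J = [[7.500, 2.000, 11.000], [-2.500, -3.000, -6.000], [3.000, -3.500, 5.000]] (det J = -85.750).
Solving J·Δ = −F gives Δ = (2.315, 0.548, 0.095).
Then the next iterate is (u, v, w)₁ = (0.315, 1.548, -1.405).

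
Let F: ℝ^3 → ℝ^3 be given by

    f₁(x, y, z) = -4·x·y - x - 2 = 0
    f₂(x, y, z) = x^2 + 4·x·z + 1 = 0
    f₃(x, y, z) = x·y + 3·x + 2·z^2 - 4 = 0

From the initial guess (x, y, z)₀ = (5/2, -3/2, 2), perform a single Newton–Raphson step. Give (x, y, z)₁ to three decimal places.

At (5/2, -3/2, 2): F = (10.500, 27.250, 7.750).
Jacobian J = [[-4·y - 1, -4·x, 0], [2·x + 4·z, 0, 4·x], [y + 3, x, 4·z]].
At the point, J = [[5.000, -10.000, 0.000], [13.000, 0.000, 10.000], [1.500, 2.500, 8.000]] (det J = 765.000).
Solving J·Δ = −F gives Δ = (-1.493, 0.303, -0.783).
Then the next iterate is (x, y, z)₁ = (1.007, -1.197, 1.217).

(1.007, -1.197, 1.217)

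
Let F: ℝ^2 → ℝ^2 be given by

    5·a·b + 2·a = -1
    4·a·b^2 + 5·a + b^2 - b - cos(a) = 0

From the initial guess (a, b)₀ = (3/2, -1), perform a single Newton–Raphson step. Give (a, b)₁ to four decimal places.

(-0.6086, -1.3768)

At (3/2, -1): F = (-3.5000, 15.429263).
Jacobian J = [[5·b + 2, 5·a], [4·b^2 + sin(a) + 5, 8·a·b + 2·b - 1]].
At the point, J = [[-3.0000, 7.5000], [9.997495, -15.0000]] (det J = -29.981212).
Solving J·Δ = −F gives Δ = (-2.1086, -0.3768).
Then the next iterate is (a, b)₁ = (-0.6086, -1.3768).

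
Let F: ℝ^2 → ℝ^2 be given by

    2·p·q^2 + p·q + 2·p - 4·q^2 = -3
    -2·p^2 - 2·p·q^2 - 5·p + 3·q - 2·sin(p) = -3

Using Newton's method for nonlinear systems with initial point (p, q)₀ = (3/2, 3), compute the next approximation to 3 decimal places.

At (3/2, 3): F = (1.500, -28.99499).
Jacobian J = [[2·q^2 + q + 2, 4·p·q + p - 8·q], [-4·p - 2·q^2 - 2·cos(p) - 5, -4·p·q + 3]].
At the point, J = [[23.000, -4.500], [-29.14147, -15.000]] (det J = -476.13663).
Solving J·Δ = −F gives Δ = (-0.321, -1.309).
Then the next iterate is (p, q)₁ = (1.179, 1.691).

(1.179, 1.691)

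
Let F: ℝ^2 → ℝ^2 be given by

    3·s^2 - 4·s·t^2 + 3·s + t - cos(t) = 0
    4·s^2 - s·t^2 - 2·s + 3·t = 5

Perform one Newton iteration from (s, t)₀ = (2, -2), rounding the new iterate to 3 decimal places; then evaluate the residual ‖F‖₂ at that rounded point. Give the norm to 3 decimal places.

0.775

At (2, -2): F = (-15.58385, -7.000).
Jacobian J = [[6·s - 4·t^2 + 3, -8·s·t + sin(t) + 1], [8·s - t^2 - 2, -2·s·t + 3]].
At the point, J = [[-1.000, 32.09070], [10.000, 11.000]] (det J = -331.90703).
Solving J·Δ = −F gives Δ = (0.160, 0.491).
Then the next iterate is (s, t)₁ = (2.160, -1.509).
Re-evaluating at (2.160, -1.509): F = (-0.76794, -0.10309), so ‖F‖₂ = 0.775.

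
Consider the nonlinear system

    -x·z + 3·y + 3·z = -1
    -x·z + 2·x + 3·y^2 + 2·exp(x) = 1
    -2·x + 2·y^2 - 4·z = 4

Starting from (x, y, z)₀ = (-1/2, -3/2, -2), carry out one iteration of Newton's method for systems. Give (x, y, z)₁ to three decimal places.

(-4.529, -2.920, 4.519)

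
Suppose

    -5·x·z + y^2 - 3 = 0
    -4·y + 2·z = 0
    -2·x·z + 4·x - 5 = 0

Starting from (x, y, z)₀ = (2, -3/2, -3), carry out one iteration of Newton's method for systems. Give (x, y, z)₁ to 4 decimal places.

At (2, -3/2, -3): F = (29.2500, 0.0000, 15.0000).
Jacobian J = [[-5·z, 2·y, -5·x], [0, -4, 2], [-2·z + 4, 0, -2·x]].
At the point, J = [[15.0000, -3.0000, -10.0000], [0.0000, -4.0000, 2.0000], [10.0000, 0.0000, -4.0000]] (det J = -220.0000).
Solving J·Δ = −F gives Δ = (-1.0091, 0.6136, 1.2273).
Then the next iterate is (x, y, z)₁ = (0.9909, -0.8864, -1.7727).

(0.9909, -0.8864, -1.7727)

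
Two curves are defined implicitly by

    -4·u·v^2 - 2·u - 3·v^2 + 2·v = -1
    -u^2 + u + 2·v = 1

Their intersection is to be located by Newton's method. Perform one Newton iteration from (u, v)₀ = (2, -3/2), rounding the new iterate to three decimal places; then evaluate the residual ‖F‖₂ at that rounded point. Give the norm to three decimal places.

7.860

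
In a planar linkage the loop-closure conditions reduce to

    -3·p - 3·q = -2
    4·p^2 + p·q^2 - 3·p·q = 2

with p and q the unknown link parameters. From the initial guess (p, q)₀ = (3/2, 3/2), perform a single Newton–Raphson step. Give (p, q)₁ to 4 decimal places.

At (3/2, 3/2): F = (-7.0000, 3.6250).
Jacobian J = [[-3, -3], [8·p + q^2 - 3·q, 2·p·q - 3·p]].
At the point, J = [[-3.0000, -3.0000], [9.7500, 0.0000]] (det J = 29.2500).
Solving J·Δ = −F gives Δ = (-0.3718, -1.9615).
Then the next iterate is (p, q)₁ = (1.1282, -0.4615).

(1.1282, -0.4615)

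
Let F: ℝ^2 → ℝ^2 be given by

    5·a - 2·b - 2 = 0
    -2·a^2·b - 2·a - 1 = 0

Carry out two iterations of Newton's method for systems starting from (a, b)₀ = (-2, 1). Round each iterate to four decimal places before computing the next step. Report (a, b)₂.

At (-2, 1): F = (-14.0000, -5.0000).
Jacobian J = [[5, -2], [-4·a·b - 2, -2·a^2]].
At the point, J = [[5.0000, -2.0000], [6.0000, -8.0000]] (det J = -28.0000).
Solving J·Δ = −F gives Δ = (3.6429, 2.1071).
Then the next iterate is (a, b)₁ = (1.6429, 3.1071).
Round to (1.6429, 3.1071) and repeat: F = (0.0003, -21.058674), J = [[5.0000, -2.0000], [-22.418618, -5.398241]].
Δ = (-0.5864, -1.4658), so (a, b)₂ = (1.0565, 1.6413).

(1.0565, 1.6413)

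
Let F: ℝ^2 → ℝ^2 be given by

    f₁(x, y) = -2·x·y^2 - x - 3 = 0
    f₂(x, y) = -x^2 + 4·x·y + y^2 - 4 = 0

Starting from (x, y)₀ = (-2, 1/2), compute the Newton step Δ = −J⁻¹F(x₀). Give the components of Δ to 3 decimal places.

At (-2, 1/2): F = (0.000, -11.750).
Jacobian J = [[-2·y^2 - 1, -4·x·y], [-2·x + 4·y, 4·x + 2·y]].
At the point, J = [[-1.500, 4.000], [6.000, -7.000]] (det J = -13.500).
Solving J·Δ = −F gives Δ = (3.481, 1.306).

(3.481, 1.306)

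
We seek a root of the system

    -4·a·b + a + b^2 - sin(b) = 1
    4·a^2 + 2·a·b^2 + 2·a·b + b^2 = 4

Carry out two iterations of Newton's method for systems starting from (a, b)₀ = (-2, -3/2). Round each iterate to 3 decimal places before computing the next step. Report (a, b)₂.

At (-2, -3/2): F = (-11.75251, 11.250).
Jacobian J = [[-4·b + 1, -4·a + 2·b - cos(b)], [8·a + 2·b^2 + 2·b, 4·a·b + 2·a + 2·b]].
At the point, J = [[7.000, 4.92926], [-14.500, 5.000]] (det J = 106.47431).
Solving J·Δ = −F gives Δ = (1.073, 0.861).
Then the next iterate is (a, b)₁ = (-0.927, -0.639).
Round to (-0.927, -0.639) and repeat: F = (-3.29170, 0.27332), J = [[3.556, 1.62731], [-7.87736, -0.76259]].
Δ = (-0.204, 2.469), so (a, b)₂ = (-1.131, 1.830).

(-1.131, 1.830)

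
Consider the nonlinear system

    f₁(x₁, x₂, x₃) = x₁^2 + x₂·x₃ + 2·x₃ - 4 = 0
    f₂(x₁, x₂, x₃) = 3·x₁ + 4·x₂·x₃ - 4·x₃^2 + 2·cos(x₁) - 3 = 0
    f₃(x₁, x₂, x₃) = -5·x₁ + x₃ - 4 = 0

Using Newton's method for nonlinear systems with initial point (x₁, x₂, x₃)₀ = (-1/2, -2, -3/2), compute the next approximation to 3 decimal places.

(-1.475, -3.850, -3.374)

At (-1/2, -2, -3/2): F = (-3.750, 0.25517, -3.000).
Jacobian J = [[2·x₁, x₃, x₂ + 2], [-2·sin(x₁) + 3, 4·x₃, 4·x₂ - 8·x₃], [-5, 0, 1]].
At the point, J = [[-1.000, -1.500, 0.000], [3.95885, -6.000, 4.000], [-5.000, 0.000, 1.000]] (det J = 41.93828).
Solving J·Δ = −F gives Δ = (-0.975, -1.850, -1.874).
Then the next iterate is (x₁, x₂, x₃)₁ = (-1.475, -3.850, -3.374).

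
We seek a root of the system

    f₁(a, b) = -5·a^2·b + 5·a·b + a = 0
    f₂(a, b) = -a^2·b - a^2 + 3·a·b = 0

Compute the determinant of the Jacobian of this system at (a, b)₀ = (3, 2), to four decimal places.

J = [[-10·a·b + 5·b + 1, -5·a^2 + 5·a], [-2·a·b - 2·a + 3·b, -a^2 + 3·a]].
At the point, J = [[-49.0000, -30.0000], [-12.0000, 0.0000]].
det J = -360.0000.

-360.0000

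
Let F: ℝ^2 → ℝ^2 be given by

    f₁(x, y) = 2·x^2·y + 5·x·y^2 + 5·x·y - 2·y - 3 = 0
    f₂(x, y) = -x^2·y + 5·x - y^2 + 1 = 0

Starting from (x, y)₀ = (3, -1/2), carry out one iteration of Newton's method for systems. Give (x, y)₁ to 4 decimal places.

At (3, -1/2): F = (-14.7500, 20.2500).
Jacobian J = [[4·x·y + 5·y^2 + 5·y, 2·x^2 + 10·x·y + 5·x - 2], [-2·x·y + 5, -x^2 - 2·y]].
At the point, J = [[-7.2500, 16.0000], [8.0000, -8.0000]] (det J = -70.0000).
Solving J·Δ = −F gives Δ = (-2.9429, -0.4116).
Then the next iterate is (x, y)₁ = (0.0571, -0.9116).

(0.0571, -0.9116)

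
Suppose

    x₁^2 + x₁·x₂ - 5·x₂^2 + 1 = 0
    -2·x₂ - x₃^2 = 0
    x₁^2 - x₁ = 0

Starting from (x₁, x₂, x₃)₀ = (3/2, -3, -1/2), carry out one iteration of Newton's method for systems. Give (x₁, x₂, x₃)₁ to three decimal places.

(1.125, -1.532, -3.313)

At (3/2, -3, -1/2): F = (-46.250, 5.750, 0.750).
Jacobian J = [[2·x₁ + x₂, x₁ - 10·x₂, 0], [0, -2, -2·x₃], [2·x₁ - 1, 0, 0]].
At the point, J = [[0.000, 31.500, 0.000], [0.000, -2.000, 1.000], [2.000, 0.000, 0.000]] (det J = 63.000).
Solving J·Δ = −F gives Δ = (-0.375, 1.468, -2.813).
Then the next iterate is (x₁, x₂, x₃)₁ = (1.125, -1.532, -3.313).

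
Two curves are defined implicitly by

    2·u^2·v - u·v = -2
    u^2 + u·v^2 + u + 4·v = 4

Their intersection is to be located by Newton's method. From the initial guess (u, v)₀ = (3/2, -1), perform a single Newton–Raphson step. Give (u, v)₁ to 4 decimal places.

(1.8625, -0.0625)

At (3/2, -1): F = (-1.0000, -2.7500).
Jacobian J = [[4·u·v - v, 2·u^2 - u], [2·u + v^2 + 1, 2·u·v + 4]].
At the point, J = [[-5.0000, 3.0000], [5.0000, 1.0000]] (det J = -20.0000).
Solving J·Δ = −F gives Δ = (0.3625, 0.9375).
Then the next iterate is (u, v)₁ = (1.8625, -0.0625).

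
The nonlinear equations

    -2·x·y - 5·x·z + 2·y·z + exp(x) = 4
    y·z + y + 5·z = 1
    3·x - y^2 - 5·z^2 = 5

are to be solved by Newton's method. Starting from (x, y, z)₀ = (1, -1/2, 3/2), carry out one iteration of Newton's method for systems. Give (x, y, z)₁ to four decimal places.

(0.2002, -0.6715, 0.4286)

At (1, -1/2, 3/2): F = (-9.281718, 5.2500, -13.5000).
Jacobian J = [[-2·y - 5·z + exp(x), -2·x + 2·z, -5·x + 2·y], [0, z + 1, y + 5], [3, -2·y, -10·z]].
At the point, J = [[-3.781718, 1.0000, -6.0000], [0.0000, 2.5000, 4.5000], [3.0000, 1.0000, -15.0000]] (det J = 217.332163).
Solving J·Δ = −F gives Δ = (-0.7998, -0.1715, -1.0714).
Then the next iterate is (x, y, z)₁ = (0.2002, -0.6715, 0.4286).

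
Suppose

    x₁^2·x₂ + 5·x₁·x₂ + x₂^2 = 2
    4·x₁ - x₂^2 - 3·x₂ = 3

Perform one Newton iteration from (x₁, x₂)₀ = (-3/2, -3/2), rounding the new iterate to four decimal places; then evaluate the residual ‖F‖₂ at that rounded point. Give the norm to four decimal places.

1.8289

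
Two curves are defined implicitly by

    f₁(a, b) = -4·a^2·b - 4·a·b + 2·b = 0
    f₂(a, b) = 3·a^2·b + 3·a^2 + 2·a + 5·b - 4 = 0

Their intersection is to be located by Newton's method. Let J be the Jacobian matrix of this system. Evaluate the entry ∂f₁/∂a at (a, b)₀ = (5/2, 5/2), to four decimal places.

∂f₁/∂a = -8·a·b - 4·b.
At (5/2, 5/2) this is -60.0000.

-60.0000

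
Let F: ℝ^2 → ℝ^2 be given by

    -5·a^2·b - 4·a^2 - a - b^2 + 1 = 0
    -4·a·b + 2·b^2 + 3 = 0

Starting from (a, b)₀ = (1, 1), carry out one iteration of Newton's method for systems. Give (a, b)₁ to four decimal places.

At (1, 1): F = (-10.0000, 1.0000).
Jacobian J = [[-10·a·b - 8·a - 1, -5·a^2 - 2·b], [-4·b, -4·a + 4·b]].
At the point, J = [[-19.0000, -7.0000], [-4.0000, 0.0000]] (det J = -28.0000).
Solving J·Δ = −F gives Δ = (0.2500, -2.1071).
Then the next iterate is (a, b)₁ = (1.2500, -1.1071).

(1.2500, -1.1071)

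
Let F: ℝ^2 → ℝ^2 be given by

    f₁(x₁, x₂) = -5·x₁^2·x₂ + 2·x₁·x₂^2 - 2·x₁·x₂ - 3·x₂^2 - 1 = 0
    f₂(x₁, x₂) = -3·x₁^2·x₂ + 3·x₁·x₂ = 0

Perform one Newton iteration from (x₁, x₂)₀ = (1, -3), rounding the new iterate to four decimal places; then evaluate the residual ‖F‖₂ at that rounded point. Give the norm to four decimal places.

121.0000

At (1, -3): F = (11.0000, 0.0000).
Jacobian J = [[-10·x₁·x₂ + 2·x₂^2 - 2·x₂, -5·x₁^2 + 4·x₁·x₂ - 2·x₁ - 6·x₂], [-6·x₁·x₂ + 3·x₂, -3·x₁^2 + 3·x₁]].
At the point, J = [[54.0000, -1.0000], [9.0000, 0.0000]] (det J = 9.0000).
Solving J·Δ = −F gives Δ = (0.0000, 11.0000).
Then the next iterate is (x₁, x₂)₁ = (1.0000, 8.0000).
Re-evaluating at (1.0000, 8.0000): F = (-121.0000, 0.0000), so ‖F‖₂ = 121.0000.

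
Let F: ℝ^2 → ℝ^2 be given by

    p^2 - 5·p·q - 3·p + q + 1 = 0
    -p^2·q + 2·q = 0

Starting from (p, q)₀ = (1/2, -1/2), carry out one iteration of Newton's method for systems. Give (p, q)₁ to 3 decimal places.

At (1/2, -1/2): F = (0.500, -0.875).
Jacobian J = [[2·p - 5·q - 3, -5·p + 1], [-2·p·q, -p^2 + 2]].
At the point, J = [[0.500, -1.500], [0.500, 1.750]] (det J = 1.625).
Solving J·Δ = −F gives Δ = (0.269, 0.423).
Then the next iterate is (p, q)₁ = (0.769, -0.077).

(0.769, -0.077)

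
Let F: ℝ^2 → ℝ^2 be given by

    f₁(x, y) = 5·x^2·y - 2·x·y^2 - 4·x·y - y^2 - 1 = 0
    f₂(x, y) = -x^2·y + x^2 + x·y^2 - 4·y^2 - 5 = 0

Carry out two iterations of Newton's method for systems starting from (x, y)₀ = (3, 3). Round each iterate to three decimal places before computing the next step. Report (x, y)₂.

(1.796, 0.148)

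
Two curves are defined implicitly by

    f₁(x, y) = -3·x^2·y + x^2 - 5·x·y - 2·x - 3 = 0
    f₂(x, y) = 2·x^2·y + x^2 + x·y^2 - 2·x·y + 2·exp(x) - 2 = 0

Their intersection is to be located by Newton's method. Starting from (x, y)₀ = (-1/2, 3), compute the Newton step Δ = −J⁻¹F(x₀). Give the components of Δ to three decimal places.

At (-1/2, 3): F = (3.500, -0.53694).
Jacobian J = [[-6·x·y + 2·x - 5·y - 2, -3·x^2 - 5·x], [4·x·y + 2·x + y^2 - 2·y + 2·exp(x), 2·x^2 + 2·x·y - 2·x]].
At the point, J = [[-9.000, 1.750], [-2.78694, -1.500]] (det J = 18.37714).
Solving J·Δ = −F gives Δ = (0.235, -0.794).

(0.235, -0.794)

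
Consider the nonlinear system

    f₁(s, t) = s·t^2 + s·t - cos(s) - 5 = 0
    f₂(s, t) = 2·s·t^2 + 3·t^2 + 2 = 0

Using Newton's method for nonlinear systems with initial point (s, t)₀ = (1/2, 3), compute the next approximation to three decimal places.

At (1/2, 3): F = (0.12242, 38.000).
Jacobian J = [[t^2 + t + sin(s), 2·s·t + s], [2·t^2, 4·s·t + 6·t]].
At the point, J = [[12.47943, 3.500], [18.000, 24.000]] (det J = 236.50621).
Solving J·Δ = −F gives Δ = (0.550, -1.996).
Then the next iterate is (s, t)₁ = (1.050, 1.004).

(1.050, 1.004)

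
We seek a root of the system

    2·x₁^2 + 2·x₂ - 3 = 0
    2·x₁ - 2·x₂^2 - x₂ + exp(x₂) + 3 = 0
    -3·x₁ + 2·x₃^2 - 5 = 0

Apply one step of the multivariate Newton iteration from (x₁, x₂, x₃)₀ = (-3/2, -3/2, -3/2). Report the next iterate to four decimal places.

At (-3/2, -3/2, -3/2): F = (-1.5000, -2.776870, 4.0000).
Jacobian J = [[4·x₁, 2, 0], [2, -4·x₂ + exp(x₂) - 1, 0], [-3, 0, 4·x₃]].
At the point, J = [[-6.0000, 2.0000, 0.0000], [2.0000, 5.223130, 0.0000], [-3.0000, 0.0000, -6.0000]] (det J = 212.032686).
Solving J·Δ = −F gives Δ = (-0.0645, 0.5564, 0.6989).
Then the next iterate is (x₁, x₂, x₃)₁ = (-1.5645, -0.9436, -0.8011).

(-1.5645, -0.9436, -0.8011)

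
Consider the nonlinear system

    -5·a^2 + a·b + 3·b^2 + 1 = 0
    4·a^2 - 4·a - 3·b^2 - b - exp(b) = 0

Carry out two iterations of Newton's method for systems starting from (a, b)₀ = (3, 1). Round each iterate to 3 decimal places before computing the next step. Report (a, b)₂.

At (3, 1): F = (-38.000, 17.28172).
Jacobian J = [[-10·a + b, a + 6·b], [8·a - 4, -6·b - exp(b) - 1]].
At the point, J = [[-29.000, 9.000], [20.000, -9.71828]] (det J = 101.83017).
Solving J·Δ = −F gives Δ = (-2.099, -2.542).
Then the next iterate is (a, b)₁ = (0.901, -1.542).
Round to (0.901, -1.542) and repeat: F = (2.68494, -6.16204), J = [[-10.552, -8.351], [3.208, 8.03805]].
Δ = (-0.515, 0.972), so (a, b)₂ = (0.386, -0.570).

(0.386, -0.570)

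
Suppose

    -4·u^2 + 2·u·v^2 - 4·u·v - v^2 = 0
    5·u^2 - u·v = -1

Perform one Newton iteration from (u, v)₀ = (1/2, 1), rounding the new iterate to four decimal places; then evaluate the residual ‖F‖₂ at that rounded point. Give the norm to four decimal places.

1.2862

At (1/2, 1): F = (-3.0000, 1.7500).
Jacobian J = [[-8·u + 2·v^2 - 4·v, 4·u·v - 4·u - 2·v], [10·u - v, -u]].
At the point, J = [[-6.0000, -2.0000], [4.0000, -0.5000]] (det J = 11.0000).
Solving J·Δ = −F gives Δ = (-0.4545, -0.1364).
Then the next iterate is (u, v)₁ = (0.0455, 0.8636).
Re-evaluating at (0.0455, 0.8636): F = (-0.843393, 0.971057), so ‖F‖₂ = 1.2862.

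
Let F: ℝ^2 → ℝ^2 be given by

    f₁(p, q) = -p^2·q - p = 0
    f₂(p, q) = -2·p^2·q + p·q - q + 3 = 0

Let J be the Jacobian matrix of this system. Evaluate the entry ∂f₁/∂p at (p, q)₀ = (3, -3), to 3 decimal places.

17.000

∂f₁/∂p = -2·p·q - 1.
At (3, -3) this is 17.000.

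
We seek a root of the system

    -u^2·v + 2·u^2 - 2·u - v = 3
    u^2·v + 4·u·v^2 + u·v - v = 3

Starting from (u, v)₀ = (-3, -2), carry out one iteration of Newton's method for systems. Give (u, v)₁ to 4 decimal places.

At (-3, -2): F = (41.0000, -61.0000).
Jacobian J = [[-2·u·v + 4·u - 2, -u^2 - 1], [2·u·v + 4·v^2 + v, u^2 + 8·u·v + u - 1]].
At the point, J = [[-26.0000, -10.0000], [26.0000, 53.0000]] (det J = -1118.0000).
Solving J·Δ = −F gives Δ = (1.3980, 0.4651).
Then the next iterate is (u, v)₁ = (-1.6020, -1.5349).

(-1.6020, -1.5349)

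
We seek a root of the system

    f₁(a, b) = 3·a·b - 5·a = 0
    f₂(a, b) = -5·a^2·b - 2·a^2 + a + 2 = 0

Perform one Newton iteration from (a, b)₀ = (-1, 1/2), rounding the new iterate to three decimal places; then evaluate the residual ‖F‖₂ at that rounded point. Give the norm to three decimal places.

0.948

At (-1, 1/2): F = (3.500, -3.500).
Jacobian J = [[3·b - 5, 3·a], [-10·a·b - 4·a + 1, -5·a^2]].
At the point, J = [[-3.500, -3.000], [10.000, -5.000]] (det J = 47.500).
Solving J·Δ = −F gives Δ = (0.589, 0.479).
Then the next iterate is (a, b)₁ = (-0.411, 0.979).
Re-evaluating at (-0.411, 0.979): F = (0.84789, 0.42429), so ‖F‖₂ = 0.948.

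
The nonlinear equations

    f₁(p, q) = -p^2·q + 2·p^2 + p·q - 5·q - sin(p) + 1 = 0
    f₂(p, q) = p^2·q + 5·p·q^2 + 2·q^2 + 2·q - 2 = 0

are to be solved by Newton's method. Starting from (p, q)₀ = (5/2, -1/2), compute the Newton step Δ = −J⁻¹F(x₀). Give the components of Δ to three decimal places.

(-1.428, -0.114)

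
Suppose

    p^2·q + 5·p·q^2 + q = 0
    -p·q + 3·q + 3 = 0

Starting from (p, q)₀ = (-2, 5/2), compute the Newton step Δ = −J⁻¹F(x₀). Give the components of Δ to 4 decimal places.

At (-2, 5/2): F = (-50.0000, 15.5000).
Jacobian J = [[2·p·q + 5·q^2, p^2 + 10·p·q + 1], [-q, -p + 3]].
At the point, J = [[21.2500, -45.0000], [-2.5000, 5.0000]] (det J = -6.2500).
Solving J·Δ = −F gives Δ = (71.6000, 32.7000).

(71.6000, 32.7000)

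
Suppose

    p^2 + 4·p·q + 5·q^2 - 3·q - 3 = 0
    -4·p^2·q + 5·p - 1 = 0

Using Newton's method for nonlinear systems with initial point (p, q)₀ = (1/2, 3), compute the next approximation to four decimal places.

(0.4776, 1.6566)

At (1/2, 3): F = (39.2500, -1.5000).
Jacobian J = [[2·p + 4·q, 4·p + 10·q - 3], [-8·p·q + 5, -4·p^2]].
At the point, J = [[13.0000, 29.0000], [-7.0000, -1.0000]] (det J = 190.0000).
Solving J·Δ = −F gives Δ = (-0.0224, -1.3434).
Then the next iterate is (p, q)₁ = (0.4776, 1.6566).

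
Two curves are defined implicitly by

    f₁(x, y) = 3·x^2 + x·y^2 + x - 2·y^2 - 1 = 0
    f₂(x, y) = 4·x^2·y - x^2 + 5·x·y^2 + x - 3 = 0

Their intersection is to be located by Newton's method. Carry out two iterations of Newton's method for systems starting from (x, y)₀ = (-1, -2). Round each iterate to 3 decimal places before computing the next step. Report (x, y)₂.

At (-1, -2): F = (-11.000, -33.000).
Jacobian J = [[6·x + y^2 + 1, 2·x·y - 4·y], [8·x·y - 2·x + 5·y^2 + 1, 4·x^2 + 10·x·y]].
At the point, J = [[-1.000, 12.000], [39.000, 24.000]] (det J = -492.000).
Solving J·Δ = −F gives Δ = (0.268, 0.939).
Then the next iterate is (x, y)₁ = (-0.732, -1.061).
Round to (-0.732, -1.061) and repeat: F = (-3.20000, -10.66200), J = [[-2.26628, 5.79730], [14.30582, 9.90982]].
Δ = (0.286, 0.664), so (x, y)₂ = (-0.446, -0.397).

(-0.446, -0.397)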